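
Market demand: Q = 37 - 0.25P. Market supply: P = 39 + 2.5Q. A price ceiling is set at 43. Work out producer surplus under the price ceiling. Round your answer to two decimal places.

Rewriting demand in inverse form: P = 148 - 4Q.
Without the control, 148 - 4Q = 39 + 2.5Q so Q* = 16.7692 and P* = 80.9231.
At the ceiling price 43, quantity supplied is (43 - 39)/2.5 = 1.6; supply is the short side, so Q = 1.6 trades at P = 43.
PS is the triangle above supply below 43: (1/2)(1.6)(43 - 39) = 3.2.

3.20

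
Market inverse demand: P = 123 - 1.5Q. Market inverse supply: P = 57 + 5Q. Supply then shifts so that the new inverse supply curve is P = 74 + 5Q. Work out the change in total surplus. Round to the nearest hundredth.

-150.38

Initial equilibrium: Q_0 = 10.1538, P_0 = 107.7692; CS_0 = (1/2)(10.1538)(15.2308) = 77.3254, PS_0 = (1/2)(10.1538)(50.7692) = 257.7515.
New equilibrium: 123 - 1.5Q = 74 + 5Q gives Q_1 = 7.5385, P_1 = 111.6923; CS_1 = 42.6213, PS_1 = 142.071.
Change in total surplus = (42.6213 + 142.071) - (77.3254 + 257.7515) = -150.3846.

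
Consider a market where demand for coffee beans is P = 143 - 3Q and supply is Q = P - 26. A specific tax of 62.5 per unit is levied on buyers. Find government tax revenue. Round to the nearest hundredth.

Rewriting supply in inverse form: P = 26 + Q.
Pre-tax equilibrium: 143 - 3Q = 26 + Q gives Q* = 29.25, P* = 55.25.
A tax on buyers shifts demand down by 62.5: (143 - 62.5) - 3Q = 26 + Q, so Q_t = 13.625. Buyers pay P_b = 102.125; sellers receive P_s = P_b - 62.5 = 39.625.
Tax revenue = t x Q_t = 62.5 x 13.625 = 851.5625.

851.56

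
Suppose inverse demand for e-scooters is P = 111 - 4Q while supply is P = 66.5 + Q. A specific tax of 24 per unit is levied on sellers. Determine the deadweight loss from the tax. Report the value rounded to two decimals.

Pre-tax equilibrium: 111 - 4Q = 66.5 + Q gives Q* = 8.9, P* = 75.4.
With the tax, sellers need 24 more per unit: 111 - 4Q = 66.5 + Q + 24, so Q_t = 4.1. Buyers pay P_b = 94.6; sellers receive P_s = P_b - 24 = 70.6.
The welfare triangle lost has base Q* - Q_t = 4.8 and height t = 24, so DWL = (1/2)(4.8)(24) = 57.6.

57.60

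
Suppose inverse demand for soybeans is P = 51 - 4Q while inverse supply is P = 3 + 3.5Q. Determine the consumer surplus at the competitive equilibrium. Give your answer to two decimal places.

Set 51 - 4Q = 3 + 3.5Q, which gives 48 = 7.5Q, so Q* = 6.4 and P* = 51 - 4(6.4) = 25.4.
The demand choke price is 51, so CS = (1/2)(Q*)(51 - P*) = (1/2)(6.4)(25.6) = 81.92.

81.92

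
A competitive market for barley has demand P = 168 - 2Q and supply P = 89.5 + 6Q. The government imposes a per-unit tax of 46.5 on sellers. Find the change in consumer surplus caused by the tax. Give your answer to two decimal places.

-80.29

Without the tax, 168 - 2Q = 89.5 + 6Q so Q* = 9.8125 and P* = 148.375.
With the tax, sellers need 46.5 more per unit: 168 - 2Q = 89.5 + 6Q + 46.5, so Q_t = 4. Buyers pay P_b = 160; sellers receive P_s = P_b - 46.5 = 113.5.
Consumers lose the trapezoid between P* and P_b out to Q_t plus the triangle from Q_t to Q*: change in CS = 16 - 96.2852 = -80.2852.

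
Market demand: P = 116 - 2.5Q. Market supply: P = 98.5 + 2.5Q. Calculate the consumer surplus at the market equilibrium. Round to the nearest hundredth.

Setting demand equal to supply, 17.5 = 5Q, so Q* = 3.5 and P* = 107.25.
CS is the area between the demand curve and P* from 0 to Q*: (1/2)(3.5)(8.75) = 15.3125.

15.31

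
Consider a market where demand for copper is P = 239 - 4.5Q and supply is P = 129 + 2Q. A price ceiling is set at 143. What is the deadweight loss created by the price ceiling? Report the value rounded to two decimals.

320.02

Without the control, 239 - 4.5Q = 129 + 2Q so Q* = 16.9231 and P* = 162.8462.
At the ceiling price 143, quantity supplied is (143 - 129)/2 = 7; supply is the short side, so Q = 7 trades at P = 143.
The lost-trades triangle has base Q* - 7 = 9.9231 and height equal to the gap between the curves at Q = 7, which is 207.5 - 143 = 64.5. DWL = (1/2)(9.9231)(64.5) = 320.0192.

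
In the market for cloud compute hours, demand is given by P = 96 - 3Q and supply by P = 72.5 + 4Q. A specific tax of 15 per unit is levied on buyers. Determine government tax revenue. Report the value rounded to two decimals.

18.21

Pre-tax equilibrium: 96 - 3Q = 72.5 + 4Q gives Q* = 3.3571, P* = 85.9286.
With the tax, buyers' net willingness to pay falls by 15: (96 - 15) - 3Q = 72.5 + 4Q, so Q_t = 1.2143. Buyers pay P_b = 92.3571; sellers receive P_s = P_b - 15 = 77.3571.
Revenue is the tax times quantity traded: 15 x 1.2143 = 18.2143.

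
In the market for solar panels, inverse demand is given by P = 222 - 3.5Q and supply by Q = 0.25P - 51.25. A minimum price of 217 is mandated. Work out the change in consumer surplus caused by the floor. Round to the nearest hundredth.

Rewriting supply in inverse form: P = 205 + 4Q.
Without the control, 222 - 3.5Q = 205 + 4Q so Q* = 2.2667 and P* = 214.0667.
At P = 217, buyers demand (222 - 217)/3.5 = 1.4286 while sellers would supply more, so the quantity traded is 1.4286 at price 217.
CS goes from (1/2)(2.2667)(7.9333) = 8.9911 to 3.5714 (computed as (222 - 217)(1.4286) - (1/2)(3.5)(1.4286)^2), a change of -5.4197.

-5.42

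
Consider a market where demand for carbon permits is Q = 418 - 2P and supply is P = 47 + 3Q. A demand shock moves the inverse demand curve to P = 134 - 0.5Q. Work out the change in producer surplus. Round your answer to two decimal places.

-2286.73

Rewriting demand in inverse form: P = 209 - 0.5Q.
Initial equilibrium: Q_0 = 46.2857, P_0 = 185.8571; CS_0 = (1/2)(46.2857)(23.1429) = 535.5918, PS_0 = (1/2)(46.2857)(138.8571) = 3213.551.
New equilibrium: 134 - 0.5Q = 47 + 3Q gives Q_1 = 24.8571, P_1 = 121.5714; CS_1 = 154.4694, PS_1 = 926.8163.
Change in producer surplus = 926.8163 - 3213.551 = -2286.7347.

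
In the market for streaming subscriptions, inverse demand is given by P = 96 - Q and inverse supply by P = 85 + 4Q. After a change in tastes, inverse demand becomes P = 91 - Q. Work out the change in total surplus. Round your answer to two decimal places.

Initial equilibrium: Q_0 = 2.2, P_0 = 93.8; CS_0 = (1/2)(2.2)(2.2) = 2.42, PS_0 = (1/2)(2.2)(8.8) = 9.68.
New equilibrium: 91 - Q = 85 + 4Q gives Q_1 = 1.2, P_1 = 89.8; CS_1 = 0.72, PS_1 = 2.88.
Change in total surplus = (0.72 + 2.88) - (2.42 + 9.68) = -8.5.

-8.50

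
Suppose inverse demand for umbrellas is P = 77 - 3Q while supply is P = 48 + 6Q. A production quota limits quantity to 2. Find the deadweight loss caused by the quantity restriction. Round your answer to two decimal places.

6.72

Unrestricted equilibrium: Q* = (77 - 48)/(3 + 6) = 3.2222.
At Q = 2 the demand price is 77 - 3(2) = 71 and the supply price is 48 + 6(2) = 60.
DWL = (1/2)(gap between curves at 2) x (Q* - 2) = (1/2)(11)(1.2222) = 6.7222.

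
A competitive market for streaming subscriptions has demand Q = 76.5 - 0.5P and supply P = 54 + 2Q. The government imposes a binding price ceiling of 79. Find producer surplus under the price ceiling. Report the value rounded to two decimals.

Rewriting demand in inverse form: P = 153 - 2Q.
Without the control, 153 - 2Q = 54 + 2Q so Q* = 24.75 and P* = 103.5.
At the ceiling price 79, quantity supplied is (79 - 54)/2 = 12.5; supply is the short side, so Q = 12.5 trades at P = 79.
PS is the triangle above supply below 79: (1/2)(12.5)(79 - 54) = 156.25.

156.25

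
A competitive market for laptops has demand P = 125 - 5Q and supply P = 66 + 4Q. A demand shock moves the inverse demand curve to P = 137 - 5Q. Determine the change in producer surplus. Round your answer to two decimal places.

Initial equilibrium: Q_0 = 6.5556, P_0 = 92.2222; CS_0 = (1/2)(6.5556)(32.7778) = 107.4383, PS_0 = (1/2)(6.5556)(26.2222) = 85.9506.
New equilibrium: 137 - 5Q = 66 + 4Q gives Q_1 = 7.8889, P_1 = 97.5556; CS_1 = 155.5864, PS_1 = 124.4691.
Change in producer surplus = 124.4691 - 85.9506 = 38.5185.

38.52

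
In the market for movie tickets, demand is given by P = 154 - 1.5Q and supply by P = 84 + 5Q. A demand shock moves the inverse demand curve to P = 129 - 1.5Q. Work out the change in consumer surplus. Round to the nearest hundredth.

Initial equilibrium: Q_0 = 10.7692, P_0 = 137.8462; CS_0 = (1/2)(10.7692)(16.1538) = 86.9822, PS_0 = (1/2)(10.7692)(53.8462) = 289.9408.
New equilibrium: 129 - 1.5Q = 84 + 5Q gives Q_1 = 6.9231, P_1 = 118.6154; CS_1 = 35.9467, PS_1 = 119.8225.
Change in consumer surplus = 35.9467 - 86.9822 = -51.0355.

-51.04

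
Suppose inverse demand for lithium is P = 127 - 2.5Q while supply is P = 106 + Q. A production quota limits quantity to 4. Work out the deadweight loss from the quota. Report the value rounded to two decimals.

Without the quota, 127 - 2.5Q = 106 + Q gives Q* = 6.
At Q = 4 the demand price is 127 - 2.5(4) = 117 and the supply price is 106 + (4) = 110.
DWL = (1/2)(gap between curves at 4) x (Q* - 4) = (1/2)(7)(2) = 7.

7.00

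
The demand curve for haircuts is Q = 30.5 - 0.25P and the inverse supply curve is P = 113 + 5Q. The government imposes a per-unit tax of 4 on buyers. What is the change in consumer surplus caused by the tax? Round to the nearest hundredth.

Rewriting demand in inverse form: P = 122 - 4Q.
Pre-tax equilibrium: 122 - 4Q = 113 + 5Q gives Q* = 1, P* = 118.
A tax on buyers shifts demand down by 4: (122 - 4) - 4Q = 113 + 5Q, so Q_t = 0.5556. Buyers pay P_b = 119.7778; sellers receive P_s = P_b - 4 = 115.7778.
Consumers lose the trapezoid between P* and P_b out to Q_t plus the triangle from Q_t to Q*: change in CS = 0.6173 - 2 = -1.3827.

-1.38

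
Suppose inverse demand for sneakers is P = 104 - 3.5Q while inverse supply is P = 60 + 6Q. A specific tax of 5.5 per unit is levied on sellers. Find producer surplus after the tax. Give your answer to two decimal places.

49.27

Without the tax, 104 - 3.5Q = 60 + 6Q so Q* = 4.6316 and P* = 87.7895.
A tax on sellers shifts supply up by 5.5: 104 - 3.5Q = 60 + 6Q + 5.5, so Q_t = 4.0526. Buyers pay P_b = 89.8158; sellers receive P_s = P_b - 5.5 = 84.3158.
PS = (1/2)(Q_t)(P_s - 60) = (1/2)(4.0526)(24.3158) = 49.2715.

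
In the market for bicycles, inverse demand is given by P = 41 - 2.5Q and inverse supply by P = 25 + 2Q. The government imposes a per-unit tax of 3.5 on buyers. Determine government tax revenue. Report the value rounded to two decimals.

9.72

Pre-tax equilibrium: 41 - 2.5Q = 25 + 2Q gives Q* = 3.5556, P* = 32.1111.
A tax on buyers shifts demand down by 3.5: (41 - 3.5) - 2.5Q = 25 + 2Q, so Q_t = 2.7778. Buyers pay P_b = 34.0556; sellers receive P_s = P_b - 3.5 = 30.5556.
Revenue is the tax times quantity traded: 3.5 x 2.7778 = 9.7222.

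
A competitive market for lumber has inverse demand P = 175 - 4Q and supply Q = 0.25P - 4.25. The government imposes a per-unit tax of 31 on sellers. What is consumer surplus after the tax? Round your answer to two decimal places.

Rewriting supply in inverse form: P = 17 + 4Q.
Without the tax, 175 - 4Q = 17 + 4Q so Q* = 19.75 and P* = 96.
A tax on sellers shifts supply up by 31: 175 - 4Q = 17 + 4Q + 31, so Q_t = 15.875. Buyers pay P_b = 111.5; sellers receive P_s = P_b - 31 = 80.5.
CS = (1/2)(Q_t)(175 - P_b) = (1/2)(15.875)(63.5) = 504.0312.

504.03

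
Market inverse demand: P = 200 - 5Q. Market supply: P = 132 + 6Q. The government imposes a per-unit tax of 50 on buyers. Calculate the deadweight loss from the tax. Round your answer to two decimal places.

113.64

Without the tax, 200 - 5Q = 132 + 6Q so Q* = 6.1818 and P* = 169.0909.
With the tax, buyers' net willingness to pay falls by 50: (200 - 50) - 5Q = 132 + 6Q, so Q_t = 1.6364. Buyers pay P_b = 191.8182; sellers receive P_s = P_b - 50 = 141.8182.
The welfare triangle lost has base Q* - Q_t = 4.5455 and height t = 50, so DWL = (1/2)(4.5455)(50) = 113.6364.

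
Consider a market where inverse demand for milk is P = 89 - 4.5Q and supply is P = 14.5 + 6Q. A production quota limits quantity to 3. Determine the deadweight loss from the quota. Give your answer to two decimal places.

Without the quota, 89 - 4.5Q = 14.5 + 6Q gives Q* = 7.0952.
At Q = 3 the demand price is 89 - 4.5(3) = 75.5 and the supply price is 14.5 + 6(3) = 32.5.
Deadweight loss is the triangle between the curves from 3 to 7.0952: (1/2)(75.5 - 32.5)(7.0952 - 3) = 88.0476.

88.05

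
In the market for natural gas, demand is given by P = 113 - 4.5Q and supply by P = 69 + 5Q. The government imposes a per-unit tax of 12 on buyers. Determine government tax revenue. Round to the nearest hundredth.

40.42

Without the tax, 113 - 4.5Q = 69 + 5Q so Q* = 4.6316 and P* = 92.1579.
A tax on buyers shifts demand down by 12: (113 - 12) - 4.5Q = 69 + 5Q, so Q_t = 3.3684. Buyers pay P_b = 97.8421; sellers receive P_s = P_b - 12 = 85.8421.
Revenue is the tax times quantity traded: 12 x 3.3684 = 40.4211.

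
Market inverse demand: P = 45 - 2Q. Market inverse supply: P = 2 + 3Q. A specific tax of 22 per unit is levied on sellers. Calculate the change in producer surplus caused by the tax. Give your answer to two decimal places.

Without the tax, 45 - 2Q = 2 + 3Q so Q* = 8.6 and P* = 27.8.
A tax on sellers shifts supply up by 22: 45 - 2Q = 2 + 3Q + 22, so Q_t = 4.2. Buyers pay P_b = 36.6; sellers receive P_s = P_b - 22 = 14.6.
Producers lose the trapezoid between P_s and P* out to Q_t plus the triangle from Q_t to Q*: change in PS = 26.46 - 110.94 = -84.48.

-84.48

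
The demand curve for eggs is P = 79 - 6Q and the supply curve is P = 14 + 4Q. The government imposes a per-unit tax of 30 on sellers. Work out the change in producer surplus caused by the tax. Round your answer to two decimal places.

-60.00

Pre-tax equilibrium: 79 - 6Q = 14 + 4Q gives Q* = 6.5, P* = 40.
A tax on sellers shifts supply up by 30: 79 - 6Q = 14 + 4Q + 30, so Q_t = 3.5. Buyers pay P_b = 58; sellers receive P_s = P_b - 30 = 28.
PS falls from (1/2)(6.5)(26) = 84.5 to (1/2)(3.5)(14) = 24.5, a change of -60.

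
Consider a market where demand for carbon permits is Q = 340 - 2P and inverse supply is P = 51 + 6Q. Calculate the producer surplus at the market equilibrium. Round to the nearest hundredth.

1005.51

Rewriting demand in inverse form: P = 170 - 0.5Q.
Equilibrium: 170 - 0.5Q = 51 + 6Q, so Q* = 18.3077 and P* = 160.8462.
Producer surplus is the triangle above supply below P*: (1/2)(18.3077)(160.8462 - 51) = (1/2)(18.3077)(109.8462) = 1005.5148.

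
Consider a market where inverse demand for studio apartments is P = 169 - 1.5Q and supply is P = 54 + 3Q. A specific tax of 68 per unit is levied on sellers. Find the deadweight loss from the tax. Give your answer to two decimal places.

Without the tax, 169 - 1.5Q = 54 + 3Q so Q* = 25.5556 and P* = 130.6667.
With the tax, sellers need 68 more per unit: 169 - 1.5Q = 54 + 3Q + 68, so Q_t = 10.4444. Buyers pay P_b = 153.3333; sellers receive P_s = P_b - 68 = 85.3333.
The welfare triangle lost has base Q* - Q_t = 15.1111 and height t = 68, so DWL = (1/2)(15.1111)(68) = 513.7778.

513.78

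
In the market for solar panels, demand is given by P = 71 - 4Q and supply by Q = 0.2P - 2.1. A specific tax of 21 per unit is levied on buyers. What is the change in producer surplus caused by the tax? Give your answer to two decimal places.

Rewriting supply in inverse form: P = 10.5 + 5Q.
Without the tax, 71 - 4Q = 10.5 + 5Q so Q* = 6.7222 and P* = 44.1111.
With the tax, buyers' net willingness to pay falls by 21: (71 - 21) - 4Q = 10.5 + 5Q, so Q_t = 4.3889. Buyers pay P_b = 53.4444; sellers receive P_s = P_b - 21 = 32.4444.
Producers lose the trapezoid between P_s and P* out to Q_t plus the triangle from Q_t to Q*: change in PS = 48.1559 - 112.9707 = -64.8148.

-64.81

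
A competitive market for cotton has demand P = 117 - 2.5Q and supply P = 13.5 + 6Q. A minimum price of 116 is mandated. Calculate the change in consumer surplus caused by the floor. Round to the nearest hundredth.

-185.13

Without the control, 117 - 2.5Q = 13.5 + 6Q so Q* = 12.1765 and P* = 86.5588.
At the floor price 116, quantity demanded is (117 - 116)/2.5 = 0.4; demand is the short side, so Q = 0.4 trades at P = 116.
CS goes from (1/2)(12.1765)(30.4412) = 185.333 to 0.2 (computed as (117 - 116)(0.4) - (1/2)(2.5)(0.4)^2), a change of -185.133.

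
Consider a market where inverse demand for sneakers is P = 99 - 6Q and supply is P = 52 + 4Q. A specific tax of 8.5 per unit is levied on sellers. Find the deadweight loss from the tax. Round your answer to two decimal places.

Pre-tax equilibrium: 99 - 6Q = 52 + 4Q gives Q* = 4.7, P* = 70.8.
With the tax, sellers need 8.5 more per unit: 99 - 6Q = 52 + 4Q + 8.5, so Q_t = 3.85. Buyers pay P_b = 75.9; sellers receive P_s = P_b - 8.5 = 67.4.
The welfare triangle lost has base Q* - Q_t = 0.85 and height t = 8.5, so DWL = (1/2)(0.85)(8.5) = 3.6125.

3.61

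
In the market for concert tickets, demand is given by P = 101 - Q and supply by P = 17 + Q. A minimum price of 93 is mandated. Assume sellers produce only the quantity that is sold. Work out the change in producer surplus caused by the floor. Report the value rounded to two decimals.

Free-market equilibrium: 101 - Q = 17 + Q gives Q* = 42, P* = 59.
At the floor price 93, quantity demanded is (101 - 93)/1 = 8; demand is the short side, so Q = 8 trades at P = 93.
PS goes from (1/2)(42)(42) = 882 to 576 (computed as (93 - 17)(8) - (1/2)(1)(8)^2), a change of -306.

-306.00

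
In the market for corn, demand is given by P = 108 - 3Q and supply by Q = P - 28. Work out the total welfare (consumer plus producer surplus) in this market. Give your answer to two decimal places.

Rewriting supply in inverse form: P = 28 + Q.
Equilibrium: 108 - 3Q = 28 + Q, so Q* = 20 and P* = 48.
CS = (1/2)(20)(60) = 600 and PS = (1/2)(20)(20) = 200, so total surplus = 800.

800.00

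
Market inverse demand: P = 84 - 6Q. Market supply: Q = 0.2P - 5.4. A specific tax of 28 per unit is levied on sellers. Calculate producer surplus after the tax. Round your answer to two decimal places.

Rewriting supply in inverse form: P = 27 + 5Q.
Pre-tax equilibrium: 84 - 6Q = 27 + 5Q gives Q* = 5.1818, P* = 52.9091.
A tax on sellers shifts supply up by 28: 84 - 6Q = 27 + 5Q + 28, so Q_t = 2.6364. Buyers pay P_b = 68.1818; sellers receive P_s = P_b - 28 = 40.1818.
PS = (1/2)(Q_t)(P_s - 27) = (1/2)(2.6364)(13.1818) = 17.376.

17.38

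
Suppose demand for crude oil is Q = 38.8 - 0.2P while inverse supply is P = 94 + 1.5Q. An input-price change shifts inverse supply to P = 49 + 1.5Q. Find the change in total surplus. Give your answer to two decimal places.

Rewriting demand in inverse form: P = 194 - 5Q.
Initial equilibrium: Q_0 = 15.3846, P_0 = 117.0769; CS_0 = (1/2)(15.3846)(76.9231) = 591.716, PS_0 = (1/2)(15.3846)(23.0769) = 177.5148.
New equilibrium: 194 - 5Q = 49 + 1.5Q gives Q_1 = 22.3077, P_1 = 82.4615; CS_1 = 1244.0828, PS_1 = 373.2249.
Change in total surplus = (1244.0828 + 373.2249) - (591.716 + 177.5148) = 848.0769.

848.08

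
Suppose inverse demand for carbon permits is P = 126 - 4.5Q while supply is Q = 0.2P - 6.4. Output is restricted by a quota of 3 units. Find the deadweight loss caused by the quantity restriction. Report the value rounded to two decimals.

Rewriting supply in inverse form: P = 32 + 5Q.
Unrestricted equilibrium: Q* = (126 - 32)/(4.5 + 5) = 9.8947.
At Q = 3 the demand price is 126 - 4.5(3) = 112.5 and the supply price is 32 + 5(3) = 47.
Deadweight loss is the triangle between the curves from 3 to 9.8947: (1/2)(112.5 - 47)(9.8947 - 3) = 225.8026.

225.80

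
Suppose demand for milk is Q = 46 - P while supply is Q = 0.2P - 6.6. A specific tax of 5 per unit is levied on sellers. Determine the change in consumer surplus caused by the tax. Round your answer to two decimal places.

Rewriting demand in inverse form: P = 46 - Q.
Rewriting supply in inverse form: P = 33 + 5Q.
Without the tax, 46 - Q = 33 + 5Q so Q* = 2.1667 and P* = 43.8333.
With the tax, sellers need 5 more per unit: 46 - Q = 33 + 5Q + 5, so Q_t = 1.3333. Buyers pay P_b = 44.6667; sellers receive P_s = P_b - 5 = 39.6667.
Consumers lose the trapezoid between P* and P_b out to Q_t plus the triangle from Q_t to Q*: change in CS = 0.8889 - 2.3472 = -1.4583.

-1.46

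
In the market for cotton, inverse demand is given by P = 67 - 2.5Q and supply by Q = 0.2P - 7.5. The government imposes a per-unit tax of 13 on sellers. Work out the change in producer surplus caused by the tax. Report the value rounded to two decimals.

-26.58

Rewriting supply in inverse form: P = 37.5 + 5Q.
Pre-tax equilibrium: 67 - 2.5Q = 37.5 + 5Q gives Q* = 3.9333, P* = 57.1667.
With the tax, sellers need 13 more per unit: 67 - 2.5Q = 37.5 + 5Q + 13, so Q_t = 2.2. Buyers pay P_b = 61.5; sellers receive P_s = P_b - 13 = 48.5.
PS falls from (1/2)(3.9333)(19.6667) = 38.6778 to (1/2)(2.2)(11) = 12.1, a change of -26.5778.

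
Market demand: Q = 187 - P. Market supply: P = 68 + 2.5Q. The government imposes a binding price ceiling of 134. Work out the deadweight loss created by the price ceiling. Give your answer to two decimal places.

Rewriting demand in inverse form: P = 187 - Q.
Free-market equilibrium: 187 - Q = 68 + 2.5Q gives Q* = 34, P* = 153.
At the ceiling price 134, quantity supplied is (134 - 68)/2.5 = 26.4; supply is the short side, so Q = 26.4 trades at P = 134.
The lost-trades triangle has base Q* - 26.4 = 7.6 and height equal to the gap between the curves at Q = 26.4, which is 160.6 - 134 = 26.6. DWL = (1/2)(7.6)(26.6) = 101.08.

101.08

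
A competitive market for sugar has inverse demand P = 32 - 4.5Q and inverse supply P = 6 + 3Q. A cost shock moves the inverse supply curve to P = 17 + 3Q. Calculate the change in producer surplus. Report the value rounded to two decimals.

Initial equilibrium: Q_0 = 3.4667, P_0 = 16.4; CS_0 = (1/2)(3.4667)(15.6) = 27.04, PS_0 = (1/2)(3.4667)(10.4) = 18.0267.
New equilibrium: 32 - 4.5Q = 17 + 3Q gives Q_1 = 2, P_1 = 23; CS_1 = 9, PS_1 = 6.
Change in producer surplus = 6 - 18.0267 = -12.0267.

-12.03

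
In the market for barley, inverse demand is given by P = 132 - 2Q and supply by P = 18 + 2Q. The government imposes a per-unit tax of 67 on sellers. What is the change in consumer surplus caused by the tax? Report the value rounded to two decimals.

-674.19

Pre-tax equilibrium: 132 - 2Q = 18 + 2Q gives Q* = 28.5, P* = 75.
With the tax, sellers need 67 more per unit: 132 - 2Q = 18 + 2Q + 67, so Q_t = 11.75. Buyers pay P_b = 108.5; sellers receive P_s = P_b - 67 = 41.5.
CS falls from (1/2)(28.5)(57) = 812.25 to (1/2)(11.75)(23.5) = 138.0625, a change of -674.1875.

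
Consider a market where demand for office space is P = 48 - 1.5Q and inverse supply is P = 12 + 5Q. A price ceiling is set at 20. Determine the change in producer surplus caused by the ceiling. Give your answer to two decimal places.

Without the control, 48 - 1.5Q = 12 + 5Q so Q* = 5.5385 and P* = 39.6923.
At the ceiling price 20, quantity supplied is (20 - 12)/5 = 1.6; supply is the short side, so Q = 1.6 trades at P = 20.
PS goes from (1/2)(5.5385)(27.6923) = 76.6864 to 6.4 (computed as (20 - 12)(1.6) - (1/2)(5)(1.6)^2), a change of -70.2864.

-70.29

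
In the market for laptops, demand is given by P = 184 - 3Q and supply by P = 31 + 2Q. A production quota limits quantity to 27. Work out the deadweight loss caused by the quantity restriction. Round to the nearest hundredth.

Unrestricted equilibrium: Q* = (184 - 31)/(3 + 2) = 30.6.
At Q = 27 the demand price is 184 - 3(27) = 103 and the supply price is 31 + 2(27) = 85.
Deadweight loss is the triangle between the curves from 27 to 30.6: (1/2)(103 - 85)(30.6 - 27) = 32.4.

32.40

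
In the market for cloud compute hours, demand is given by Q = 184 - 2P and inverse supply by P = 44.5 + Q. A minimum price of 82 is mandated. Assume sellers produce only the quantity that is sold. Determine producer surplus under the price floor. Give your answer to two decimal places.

550.00

Rewriting demand in inverse form: P = 92 - 0.5Q.
Free-market equilibrium: 92 - 0.5Q = 44.5 + Q gives Q* = 31.6667, P* = 76.1667.
At the floor price 82, quantity demanded is (92 - 82)/0.5 = 20; demand is the short side, so Q = 20 trades at P = 82.
The supply price at Q = 20 is 64.5. PS is the trapezoid between 82 and supply over [0, 20]: (1/2)[(82 - 44.5) + (82 - 64.5)](20) = 550.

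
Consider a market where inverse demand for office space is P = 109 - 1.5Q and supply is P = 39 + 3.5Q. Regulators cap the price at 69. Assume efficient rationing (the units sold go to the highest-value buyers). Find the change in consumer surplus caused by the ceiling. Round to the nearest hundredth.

140.76

Without the control, 109 - 1.5Q = 39 + 3.5Q so Q* = 14 and P* = 88.
At the ceiling price 69, quantity supplied is (69 - 39)/3.5 = 8.5714; supply is the short side, so Q = 8.5714 trades at P = 69.
CS goes from (1/2)(14)(21) = 147 to 287.7551 (computed as (109 - 69)(8.5714) - (1/2)(1.5)(8.5714)^2), a change of 140.7551.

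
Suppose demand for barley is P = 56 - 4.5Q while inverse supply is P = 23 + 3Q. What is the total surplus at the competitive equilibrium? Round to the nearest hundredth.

72.60

Setting demand equal to supply, 33 = 7.5Q, so Q* = 4.4 and P* = 36.2.
CS = (1/2)(4.4)(19.8) = 43.56 and PS = (1/2)(4.4)(13.2) = 29.04, so total surplus = 72.6.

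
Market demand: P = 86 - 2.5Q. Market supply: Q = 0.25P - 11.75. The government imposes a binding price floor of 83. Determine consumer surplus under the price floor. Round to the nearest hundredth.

Rewriting supply in inverse form: P = 47 + 4Q.
Without the control, 86 - 2.5Q = 47 + 4Q so Q* = 6 and P* = 71.
At the floor price 83, quantity demanded is (86 - 83)/2.5 = 1.2; demand is the short side, so Q = 1.2 trades at P = 83.
CS is the triangle under demand above 83: (1/2)(1.2)(86 - 83) = 1.8.

1.80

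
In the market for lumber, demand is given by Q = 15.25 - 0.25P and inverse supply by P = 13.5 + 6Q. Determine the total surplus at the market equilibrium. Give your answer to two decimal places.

Rewriting demand in inverse form: P = 61 - 4Q.
Equilibrium: 61 - 4Q = 13.5 + 6Q, so Q* = 4.75 and P* = 42.
Total surplus is the full triangle between the curves from 0 to Q*: (1/2)(4.75)(61 - 13.5) = 112.8125.

112.81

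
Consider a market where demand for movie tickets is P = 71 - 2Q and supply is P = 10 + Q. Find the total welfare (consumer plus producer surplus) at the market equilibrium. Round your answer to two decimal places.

620.17

Setting demand equal to supply, 61 = 3Q, so Q* = 20.3333 and P* = 30.3333.
CS = (1/2)(20.3333)(40.6667) = 413.4444 and PS = (1/2)(20.3333)(20.3333) = 206.7222, so total surplus = 620.1667.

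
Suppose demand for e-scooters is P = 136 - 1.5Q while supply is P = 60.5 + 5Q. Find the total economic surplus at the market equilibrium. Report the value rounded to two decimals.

438.48

Set 136 - 1.5Q = 60.5 + 5Q, which gives 75.5 = 6.5Q, so Q* = 11.6154 and P* = 136 - 1.5(11.6154) = 118.5769.
CS = (1/2)(11.6154)(17.4231) = 101.1879 and PS = (1/2)(11.6154)(58.0769) = 337.2929, so total surplus = 438.4808.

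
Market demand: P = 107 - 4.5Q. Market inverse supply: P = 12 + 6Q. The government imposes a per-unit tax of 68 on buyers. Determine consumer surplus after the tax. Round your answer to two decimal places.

Without the tax, 107 - 4.5Q = 12 + 6Q so Q* = 9.0476 and P* = 66.2857.
With the tax, buyers' net willingness to pay falls by 68: (107 - 68) - 4.5Q = 12 + 6Q, so Q_t = 2.5714. Buyers pay P_b = 95.4286; sellers receive P_s = P_b - 68 = 27.4286.
CS = (1/2)(Q_t)(107 - P_b) = (1/2)(2.5714)(11.5714) = 14.8776.

14.88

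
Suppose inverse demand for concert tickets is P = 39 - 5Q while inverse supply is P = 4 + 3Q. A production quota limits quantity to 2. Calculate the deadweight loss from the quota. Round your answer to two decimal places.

22.56

Unrestricted equilibrium: Q* = (39 - 4)/(5 + 3) = 4.375.
At Q = 2 the demand price is 39 - 5(2) = 29 and the supply price is 4 + 3(2) = 10.
Deadweight loss is the triangle between the curves from 2 to 4.375: (1/2)(29 - 10)(4.375 - 2) = 22.5625.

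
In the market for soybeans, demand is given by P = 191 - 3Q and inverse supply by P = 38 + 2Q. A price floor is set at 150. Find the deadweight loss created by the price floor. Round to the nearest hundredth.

716.84

Free-market equilibrium: 191 - 3Q = 38 + 2Q gives Q* = 30.6, P* = 99.2.
At P = 150, buyers demand (191 - 150)/3 = 13.6667 while sellers would supply more, so the quantity traded is 13.6667 at price 150.
At Q = 13.6667 the demand price is 150 and the supply price is 65.3333. Deadweight loss is the triangle between the curves from 13.6667 to 30.6: (1/2)(150 - 65.3333)(30.6 - 13.6667) = 716.8444.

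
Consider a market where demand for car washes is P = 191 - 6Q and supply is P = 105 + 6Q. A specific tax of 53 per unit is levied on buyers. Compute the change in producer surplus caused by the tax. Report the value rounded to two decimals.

-131.40

Without the tax, 191 - 6Q = 105 + 6Q so Q* = 7.1667 and P* = 148.
A tax on buyers shifts demand down by 53: (191 - 53) - 6Q = 105 + 6Q, so Q_t = 2.75. Buyers pay P_b = 174.5; sellers receive P_s = P_b - 53 = 121.5.
Producers lose the trapezoid between P_s and P* out to Q_t plus the triangle from Q_t to Q*: change in PS = 22.6875 - 154.0833 = -131.3958.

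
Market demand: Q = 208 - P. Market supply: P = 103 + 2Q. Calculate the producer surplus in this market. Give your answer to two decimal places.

1225.00

Rewriting demand in inverse form: P = 208 - Q.
Setting demand equal to supply, 105 = 3Q, so Q* = 35 and P* = 173.
The supply curve's price intercept is 103, so PS = (1/2)(Q*)(P* - 103) = (1/2)(35)(70) = 1225.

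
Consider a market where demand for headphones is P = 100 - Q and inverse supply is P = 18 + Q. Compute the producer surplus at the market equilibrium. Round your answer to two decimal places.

Setting demand equal to supply, 82 = 2Q, so Q* = 41 and P* = 59.
The supply curve's price intercept is 18, so PS = (1/2)(Q*)(P* - 18) = (1/2)(41)(41) = 840.5.

840.50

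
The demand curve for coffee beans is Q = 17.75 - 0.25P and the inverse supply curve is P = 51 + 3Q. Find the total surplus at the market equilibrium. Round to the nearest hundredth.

Rewriting demand in inverse form: P = 71 - 4Q.
Set 71 - 4Q = 51 + 3Q, which gives 20 = 7Q, so Q* = 2.8571 and P* = 71 - 4(2.8571) = 59.5714.
CS = (1/2)(2.8571)(11.4286) = 16.3265 and PS = (1/2)(2.8571)(8.5714) = 12.2449, so total surplus = 28.5714.

28.57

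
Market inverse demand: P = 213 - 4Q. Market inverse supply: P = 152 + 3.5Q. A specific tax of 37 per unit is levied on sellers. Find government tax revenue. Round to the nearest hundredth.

Without the tax, 213 - 4Q = 152 + 3.5Q so Q* = 8.1333 and P* = 180.4667.
With the tax, sellers need 37 more per unit: 213 - 4Q = 152 + 3.5Q + 37, so Q_t = 3.2. Buyers pay P_b = 200.2; sellers receive P_s = P_b - 37 = 163.2.
Revenue is the tax times quantity traded: 37 x 3.2 = 118.4.

118.40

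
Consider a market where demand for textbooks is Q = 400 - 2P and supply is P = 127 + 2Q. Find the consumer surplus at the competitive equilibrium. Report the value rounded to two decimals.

213.16

Rewriting demand in inverse form: P = 200 - 0.5Q.
Setting demand equal to supply, 73 = 2.5Q, so Q* = 29.2 and P* = 185.4.
CS is the area between the demand curve and P* from 0 to Q*: (1/2)(29.2)(14.6) = 213.16.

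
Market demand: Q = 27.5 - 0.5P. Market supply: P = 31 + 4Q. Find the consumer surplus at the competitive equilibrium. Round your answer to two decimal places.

Rewriting demand in inverse form: P = 55 - 2Q.
Set 55 - 2Q = 31 + 4Q, which gives 24 = 6Q, so Q* = 4 and P* = 55 - 2(4) = 47.
Consumer surplus is the triangle under demand above P*: (1/2)(4)(55 - 47) = (1/2)(4)(8) = 16.

16.00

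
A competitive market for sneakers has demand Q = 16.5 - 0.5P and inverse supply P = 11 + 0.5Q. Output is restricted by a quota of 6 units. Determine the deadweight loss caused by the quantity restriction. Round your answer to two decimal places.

Rewriting demand in inverse form: P = 33 - 2Q.
Unrestricted equilibrium: Q* = (33 - 11)/(2 + 0.5) = 8.8.
At Q = 6 the demand price is 33 - 2(6) = 21 and the supply price is 11 + 0.5(6) = 14.
DWL = (1/2)(gap between curves at 6) x (Q* - 6) = (1/2)(7)(2.8) = 9.8.

9.80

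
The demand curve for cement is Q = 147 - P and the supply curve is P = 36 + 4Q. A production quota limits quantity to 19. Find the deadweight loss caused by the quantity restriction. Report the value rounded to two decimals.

25.60

Rewriting demand in inverse form: P = 147 - Q.
Unrestricted equilibrium: Q* = (147 - 36)/(1 + 4) = 22.2.
At Q = 19 the demand price is 147 - (19) = 128 and the supply price is 36 + 4(19) = 112.
DWL = (1/2)(gap between curves at 19) x (Q* - 19) = (1/2)(16)(3.2) = 25.6.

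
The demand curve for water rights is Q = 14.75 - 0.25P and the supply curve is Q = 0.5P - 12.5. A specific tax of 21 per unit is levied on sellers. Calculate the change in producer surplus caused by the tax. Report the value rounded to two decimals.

Rewriting demand in inverse form: P = 59 - 4Q.
Rewriting supply in inverse form: P = 25 + 2Q.
Without the tax, 59 - 4Q = 25 + 2Q so Q* = 5.6667 and P* = 36.3333.
A tax on sellers shifts supply up by 21: 59 - 4Q = 25 + 2Q + 21, so Q_t = 2.1667. Buyers pay P_b = 50.3333; sellers receive P_s = P_b - 21 = 29.3333.
Producers lose the trapezoid between P_s and P* out to Q_t plus the triangle from Q_t to Q*: change in PS = 4.6944 - 32.1111 = -27.4167.

-27.42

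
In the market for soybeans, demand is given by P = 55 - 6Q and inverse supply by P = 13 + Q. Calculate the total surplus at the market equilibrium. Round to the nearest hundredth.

Setting demand equal to supply, 42 = 7Q, so Q* = 6 and P* = 19.
Total surplus is the full triangle between the curves from 0 to Q*: (1/2)(6)(55 - 13) = 126.

126.00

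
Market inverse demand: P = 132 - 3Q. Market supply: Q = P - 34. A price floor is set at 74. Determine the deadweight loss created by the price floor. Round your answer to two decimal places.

53.39

Rewriting supply in inverse form: P = 34 + Q.
Without the control, 132 - 3Q = 34 + Q so Q* = 24.5 and P* = 58.5.
At P = 74, buyers demand (132 - 74)/3 = 19.3333 while sellers would supply more, so the quantity traded is 19.3333 at price 74.
The lost-trades triangle has base Q* - 19.3333 = 5.1667 and height equal to the gap between the curves at Q = 19.3333, which is 74 - 53.3333 = 20.6667. DWL = (1/2)(5.1667)(20.6667) = 53.3889.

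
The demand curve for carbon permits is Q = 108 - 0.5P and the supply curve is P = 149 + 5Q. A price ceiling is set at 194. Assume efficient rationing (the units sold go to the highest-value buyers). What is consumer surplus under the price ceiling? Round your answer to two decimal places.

117.00

Rewriting demand in inverse form: P = 216 - 2Q.
Without the control, 216 - 2Q = 149 + 5Q so Q* = 9.5714 and P* = 196.8571.
At P = 194, sellers supply (194 - 149)/5 = 9 while buyers want more, so the quantity traded is 9 at price 194.
The demand price at Q = 9 is 198. CS is the trapezoid between demand and 194 over [0, 9]: (1/2)[(216 - 194) + (198 - 194)](9) = 117.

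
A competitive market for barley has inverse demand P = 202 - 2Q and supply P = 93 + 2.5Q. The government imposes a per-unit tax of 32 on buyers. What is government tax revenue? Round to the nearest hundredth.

547.56

Without the tax, 202 - 2Q = 93 + 2.5Q so Q* = 24.2222 and P* = 153.5556.
A tax on buyers shifts demand down by 32: (202 - 32) - 2Q = 93 + 2.5Q, so Q_t = 17.1111. Buyers pay P_b = 167.7778; sellers receive P_s = P_b - 32 = 135.7778.
Revenue is the tax times quantity traded: 32 x 17.1111 = 547.5556.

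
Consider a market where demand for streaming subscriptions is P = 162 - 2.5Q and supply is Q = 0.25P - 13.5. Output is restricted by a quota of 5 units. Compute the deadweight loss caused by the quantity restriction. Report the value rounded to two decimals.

438.48

Rewriting supply in inverse form: P = 54 + 4Q.
Without the quota, 162 - 2.5Q = 54 + 4Q gives Q* = 16.6154.
At Q = 5 the demand price is 162 - 2.5(5) = 149.5 and the supply price is 54 + 4(5) = 74.
DWL = (1/2)(gap between curves at 5) x (Q* - 5) = (1/2)(75.5)(11.6154) = 438.4808.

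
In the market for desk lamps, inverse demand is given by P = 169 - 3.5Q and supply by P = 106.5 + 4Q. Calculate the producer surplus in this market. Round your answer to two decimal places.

138.89

Setting demand equal to supply, 62.5 = 7.5Q, so Q* = 8.3333 and P* = 139.8333.
The supply curve's price intercept is 106.5, so PS = (1/2)(Q*)(P* - 106.5) = (1/2)(8.3333)(33.3333) = 138.8889.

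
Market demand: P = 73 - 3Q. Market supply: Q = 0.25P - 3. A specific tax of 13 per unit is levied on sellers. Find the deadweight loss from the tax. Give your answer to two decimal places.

12.07

Rewriting supply in inverse form: P = 12 + 4Q.
Pre-tax equilibrium: 73 - 3Q = 12 + 4Q gives Q* = 8.7143, P* = 46.8571.
A tax on sellers shifts supply up by 13: 73 - 3Q = 12 + 4Q + 13, so Q_t = 6.8571. Buyers pay P_b = 52.4286; sellers receive P_s = P_b - 13 = 39.4286.
The welfare triangle lost has base Q* - Q_t = 1.8571 and height t = 13, so DWL = (1/2)(1.8571)(13) = 12.0714.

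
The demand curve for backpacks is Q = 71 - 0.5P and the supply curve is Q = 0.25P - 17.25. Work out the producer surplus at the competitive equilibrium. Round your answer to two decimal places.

Rewriting demand in inverse form: P = 142 - 2Q.
Rewriting supply in inverse form: P = 69 + 4Q.
Setting demand equal to supply, 73 = 6Q, so Q* = 12.1667 and P* = 117.6667.
The supply curve's price intercept is 69, so PS = (1/2)(Q*)(P* - 69) = (1/2)(12.1667)(48.6667) = 296.0556.

296.06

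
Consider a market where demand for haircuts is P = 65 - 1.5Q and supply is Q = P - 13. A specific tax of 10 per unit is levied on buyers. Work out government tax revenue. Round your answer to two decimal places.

Rewriting supply in inverse form: P = 13 + Q.
Pre-tax equilibrium: 65 - 1.5Q = 13 + Q gives Q* = 20.8, P* = 33.8.
A tax on buyers shifts demand down by 10: (65 - 10) - 1.5Q = 13 + Q, so Q_t = 16.8. Buyers pay P_b = 39.8; sellers receive P_s = P_b - 10 = 29.8.
Tax revenue = t x Q_t = 10 x 16.8 = 168.

168.00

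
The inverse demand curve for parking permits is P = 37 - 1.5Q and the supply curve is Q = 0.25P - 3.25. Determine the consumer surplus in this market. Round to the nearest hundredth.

Rewriting supply in inverse form: P = 13 + 4Q.
Set 37 - 1.5Q = 13 + 4Q, which gives 24 = 5.5Q, so Q* = 4.3636 and P* = 37 - 1.5(4.3636) = 30.4545.
CS is the area between the demand curve and P* from 0 to Q*: (1/2)(4.3636)(6.5455) = 14.281.

14.28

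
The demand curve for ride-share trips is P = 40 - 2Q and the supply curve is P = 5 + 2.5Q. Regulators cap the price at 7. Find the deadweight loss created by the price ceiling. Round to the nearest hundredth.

Without the control, 40 - 2Q = 5 + 2.5Q so Q* = 7.7778 and P* = 24.4444.
At P = 7, sellers supply (7 - 5)/2.5 = 0.8 while buyers want more, so the quantity traded is 0.8 at price 7.
The lost-trades triangle has base Q* - 0.8 = 6.9778 and height equal to the gap between the curves at Q = 0.8, which is 38.4 - 7 = 31.4. DWL = (1/2)(6.9778)(31.4) = 109.5511.

109.55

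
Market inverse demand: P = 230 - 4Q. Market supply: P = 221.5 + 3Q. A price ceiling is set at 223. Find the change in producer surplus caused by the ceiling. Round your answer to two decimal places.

-1.84

Without the control, 230 - 4Q = 221.5 + 3Q so Q* = 1.2143 and P* = 225.1429.
At the ceiling price 223, quantity supplied is (223 - 221.5)/3 = 0.5; supply is the short side, so Q = 0.5 trades at P = 223.
PS goes from (1/2)(1.2143)(3.6429) = 2.2117 to 0.375 (computed as (223 - 221.5)(0.5) - (1/2)(3)(0.5)^2), a change of -1.8367.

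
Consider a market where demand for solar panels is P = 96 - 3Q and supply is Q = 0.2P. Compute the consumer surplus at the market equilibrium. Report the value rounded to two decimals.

216.00

Rewriting supply in inverse form: P = 5Q.
Equilibrium: 96 - 3Q = 5Q, so Q* = 12 and P* = 60.
Consumer surplus is the triangle under demand above P*: (1/2)(12)(96 - 60) = (1/2)(12)(36) = 216.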